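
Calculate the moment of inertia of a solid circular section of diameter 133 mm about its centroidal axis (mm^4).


r = d / 2 = 133 / 2 = 66.5 mm
I = pi * r^4 / 4 = pi * 66.5^4 / 4
= 15359478.22 mm^4

15359478.22 mm^4


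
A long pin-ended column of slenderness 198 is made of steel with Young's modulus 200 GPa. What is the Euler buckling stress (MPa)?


sigma_cr = pi^2 * E / lambda^2
= 9.8696 * 200000.0 / 198^2
= 9.8696 * 200000.0 / 39204
= 50.35 MPa

50.35 MPa


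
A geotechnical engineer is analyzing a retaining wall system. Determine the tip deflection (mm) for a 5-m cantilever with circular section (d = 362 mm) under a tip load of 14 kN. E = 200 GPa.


I = pi * d^4 / 64 = pi * 362^4 / 64 = 842954592.04 mm^4
L = 5000.0 mm, P = 14000.0 N, E = 200000.0 MPa
delta = P * L^3 / (3 * E * I)
= 14000.0 * 5000.0^3 / (3 * 200000.0 * 842954592.04)
= 3.4601 mm

3.4601 mm


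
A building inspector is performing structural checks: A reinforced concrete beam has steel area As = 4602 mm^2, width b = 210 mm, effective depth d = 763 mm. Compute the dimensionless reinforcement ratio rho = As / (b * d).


rho = As / (b * d)
= 4602 / (210 * 763)
= 4602 / 160230
= 0.028721 (dimensionless)

0.028721 (dimensionless)


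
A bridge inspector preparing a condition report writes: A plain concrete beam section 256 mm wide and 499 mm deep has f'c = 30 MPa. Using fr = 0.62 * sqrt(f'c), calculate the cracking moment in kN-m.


fr = 0.62 * sqrt(30) = 0.62 * 5.4772 = 3.3959 MPa
I = 256 * 499^3 / 12 = 2650698645.33 mm^4
y_t = 249.5 mm
M_cr = fr * I / y_t = 3.3959 * 2650698645.33 / 249.5 N-mm
= 36.078 kN-m

36.078 kN-m


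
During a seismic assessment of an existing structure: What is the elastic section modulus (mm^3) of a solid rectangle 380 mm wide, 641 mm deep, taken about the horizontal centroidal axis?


S = b * h^2 / 6
= 380 * 641^2 / 6
= 380 * 410881 / 6
= 26022463.33 mm^3

26022463.33 mm^3


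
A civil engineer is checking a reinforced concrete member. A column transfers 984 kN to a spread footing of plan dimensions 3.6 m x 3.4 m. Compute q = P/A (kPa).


A = 3.6 * 3.4 = 12.24 m^2
q = P / A = 984 / 12.24
= 80.3922 kPa

80.3922 kPa


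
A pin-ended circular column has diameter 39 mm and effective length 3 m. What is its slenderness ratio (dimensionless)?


Radius of gyration r = d / 4 = 39 / 4 = 9.75 mm
L_eff = 3000.0 mm
Slenderness ratio = L / r = 3000.0 / 9.75 = 307.69 (dimensionless)

307.69 (dimensionless)


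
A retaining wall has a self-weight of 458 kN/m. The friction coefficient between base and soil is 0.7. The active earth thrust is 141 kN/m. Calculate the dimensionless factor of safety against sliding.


Resisting force = mu * W = 0.7 * 458 = 320.6 kN/m
FOS = Resisting / Driving = 320.6 / 141
= 2.2738 (dimensionless)

2.2738 (dimensionless)


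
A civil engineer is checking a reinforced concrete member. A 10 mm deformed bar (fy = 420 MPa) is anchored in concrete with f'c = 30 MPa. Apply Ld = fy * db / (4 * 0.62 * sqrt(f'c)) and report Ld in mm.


Ld = (fy * db) / (4 * 0.62 * sqrt(f'c))
= (420 * 10) / (4 * 0.62 * sqrt(30))
= 4200 / 13.5835
= 309.2 mm

309.2 mm


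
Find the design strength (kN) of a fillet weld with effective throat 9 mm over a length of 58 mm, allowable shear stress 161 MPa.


Strength = throat * length * allowable stress
= 9 * 58 * 161 N
= 84042 N
= 84.04 kN

84.04 kN


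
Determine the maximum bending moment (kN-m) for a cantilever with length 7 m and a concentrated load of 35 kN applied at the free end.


For a cantilever with a point load at the free end:
M_max = P * L = 35 * 7 = 245 kN-m

245 kN-m


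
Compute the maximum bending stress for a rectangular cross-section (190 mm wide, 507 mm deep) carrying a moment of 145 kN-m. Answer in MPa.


I = b * h^3 / 12 = 190 * 507^3 / 12 = 2063460847.5 mm^4
y = h / 2 = 507 / 2 = 253.5 mm
M = 145 kN-m = 145000000.0 N-mm
sigma = M * y / I = 145000000.0 * 253.5 / 2063460847.5
= 17.81 MPa

17.81 MPa


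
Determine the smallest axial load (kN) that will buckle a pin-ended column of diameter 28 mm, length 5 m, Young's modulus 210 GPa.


I = pi * d^4 / 64 = 30171.86 mm^4
L = 5000.0 mm
P_cr = pi^2 * E * I / L^2
= 9.8696 * 210000.0 * 30171.86 / 5000.0^2
= 2501.39 N = 2.5014 kN

2.5014 kN


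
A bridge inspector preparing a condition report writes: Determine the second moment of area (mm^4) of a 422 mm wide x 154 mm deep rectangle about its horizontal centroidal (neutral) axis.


I = b * h^3 / 12
= 422 * 154^3 / 12
= 422 * 3652264 / 12
= 128437950.67 mm^4

128437950.67 mm^4


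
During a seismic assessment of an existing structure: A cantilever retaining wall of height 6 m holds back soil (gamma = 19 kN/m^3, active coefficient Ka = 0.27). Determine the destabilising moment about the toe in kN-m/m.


Pa = 0.5 * Ka * gamma * H^2
= 0.5 * 0.27 * 19 * 6^2
= 92.34 kN/m
Arm = H / 3 = 6 / 3 = 2.0 m
Mo = Pa * arm = Pa * H / 3 = 92.34 * 6 / 3 = 184.68 kN-m/m

184.68 kN-m/m


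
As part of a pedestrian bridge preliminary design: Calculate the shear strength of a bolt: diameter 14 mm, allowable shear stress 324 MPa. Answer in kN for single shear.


A = pi * d^2 / 4 = pi * 14^2 / 4 = 153.938 mm^2
V = f_v * A / 1000 = 324 * 153.938 / 1000
= 49.8759 kN

49.8759 kN


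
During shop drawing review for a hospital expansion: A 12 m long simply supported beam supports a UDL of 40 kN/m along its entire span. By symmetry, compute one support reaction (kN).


Total load = w * L = 40 * 12 = 480 kN
By symmetry, each reaction R = total / 2 = 480 / 2 = 240.0 kN

240.0 kN


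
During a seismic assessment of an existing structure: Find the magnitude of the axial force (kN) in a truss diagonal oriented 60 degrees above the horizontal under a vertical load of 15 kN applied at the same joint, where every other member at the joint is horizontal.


At the joint, only the diagonal has a vertical component, so vertical equilibrium gives:
F * sin(60) = 15
F = 15 / sin(60)
= 15 / 0.866025
= 17.32 kN

17.32 kN


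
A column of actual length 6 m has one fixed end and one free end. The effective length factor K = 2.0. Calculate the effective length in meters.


L_eff = K * L
= 2.0 * 6
= 12.0 m

12.0 m


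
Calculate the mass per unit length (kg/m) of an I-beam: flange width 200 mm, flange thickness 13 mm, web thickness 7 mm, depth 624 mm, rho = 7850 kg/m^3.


A_flanges = 2 * 200 * 13 = 5200 mm^2
A_web = (624 - 2 * 13) * 7 = 4186 mm^2
A_total = 5200 + 4186 = 9386 mm^2 = 0.009386 m^2
Weight = rho * A = 7850 * 0.009386 = 73.6801 kg/m

73.6801 kg/m


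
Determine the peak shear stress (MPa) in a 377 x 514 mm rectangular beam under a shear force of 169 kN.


A = b * h = 377 * 514 = 193778 mm^2
V = 169 kN = 169000.0 N
tau_max = 1.5 * V / A = 1.5 * 169000.0 / 193778
= 1.3082 MPa

1.3082 MPa


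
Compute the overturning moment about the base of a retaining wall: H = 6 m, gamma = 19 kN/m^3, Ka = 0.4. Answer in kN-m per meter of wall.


Pa = 0.5 * Ka * gamma * H^2
= 0.5 * 0.4 * 19 * 6^2
= 136.8 kN/m
Arm = H / 3 = 6 / 3 = 2.0 m
Mo = Pa * arm = Pa * H / 3 = 136.8 * 6 / 3 = 273.6 kN-m/m

273.6 kN-m/m


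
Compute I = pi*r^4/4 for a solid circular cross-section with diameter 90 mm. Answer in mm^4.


r = d / 2 = 90 / 2 = 45.0 mm
I = pi * r^4 / 4 = pi * 45.0^4 / 4
= 3220623.34 mm^4

3220623.34 mm^4


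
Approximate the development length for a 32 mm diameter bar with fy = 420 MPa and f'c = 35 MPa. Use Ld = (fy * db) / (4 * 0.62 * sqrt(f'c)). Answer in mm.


Ld = (fy * db) / (4 * 0.62 * sqrt(f'c))
= (420 * 32) / (4 * 0.62 * sqrt(35))
= 13440 / 14.6719
= 916.04 mm

916.04 mm


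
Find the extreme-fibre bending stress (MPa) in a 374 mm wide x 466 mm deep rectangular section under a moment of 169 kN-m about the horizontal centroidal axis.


I = b * h^3 / 12 = 374 * 466^3 / 12 = 3153901358.67 mm^4
y = h / 2 = 466 / 2 = 233.0 mm
M = 169 kN-m = 169000000.0 N-mm
sigma = M * y / I = 169000000.0 * 233.0 / 3153901358.67
= 12.49 MPa

12.49 MPa


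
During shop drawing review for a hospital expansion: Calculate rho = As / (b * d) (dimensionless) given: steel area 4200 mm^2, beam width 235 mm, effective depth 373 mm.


rho = As / (b * d)
= 4200 / (235 * 373)
= 4200 / 87655
= 0.047915 (dimensionless)

0.047915 (dimensionless)


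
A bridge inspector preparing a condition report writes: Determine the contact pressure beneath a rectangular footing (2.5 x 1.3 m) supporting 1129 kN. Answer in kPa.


A = 2.5 * 1.3 = 3.25 m^2
q = P / A = 1129 / 3.25
= 347.3846 kPa

347.3846 kPa


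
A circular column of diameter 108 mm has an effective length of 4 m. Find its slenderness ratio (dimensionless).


Radius of gyration r = d / 4 = 108 / 4 = 27.0 mm
L_eff = 4000.0 mm
Slenderness ratio = L / r = 4000.0 / 27.0 = 148.15 (dimensionless)

148.15 (dimensionless)


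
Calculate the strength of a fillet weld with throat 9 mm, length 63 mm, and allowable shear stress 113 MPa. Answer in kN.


Strength = throat * length * allowable stress
= 9 * 63 * 113 N
= 64071 N
= 64.07 kN

64.07 kN


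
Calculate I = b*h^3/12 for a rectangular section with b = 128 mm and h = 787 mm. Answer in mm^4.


I = b * h^3 / 12
= 128 * 787^3 / 12
= 128 * 487443403 / 12
= 5199396298.67 mm^4

5199396298.67 mm^4


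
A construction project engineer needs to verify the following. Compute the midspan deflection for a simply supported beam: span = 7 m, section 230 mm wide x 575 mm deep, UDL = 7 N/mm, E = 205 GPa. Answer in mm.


I = 230 * 575^3 / 12 = 3643763020.83 mm^4
L = 7000.0 mm, w = 7 N/mm, E = 205000.0 MPa
delta = 5 * w * L^4 / (384 * E * I)
= 5 * 7 * 7000.0^4 / (384 * 205000.0 * 3643763020.83)
= 0.293 mm

0.293 mm


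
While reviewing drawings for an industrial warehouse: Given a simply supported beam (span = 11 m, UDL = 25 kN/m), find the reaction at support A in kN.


Total load = w * L = 25 * 11 = 275 kN
By symmetry, each reaction R = total / 2 = 275 / 2 = 137.5 kN

137.5 kN


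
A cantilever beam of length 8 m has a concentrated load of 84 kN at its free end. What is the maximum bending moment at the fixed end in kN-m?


For a cantilever with a point load at the free end:
M_max = P * L = 84 * 8 = 672 kN-m

672 kN-m


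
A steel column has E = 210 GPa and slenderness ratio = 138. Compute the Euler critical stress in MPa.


sigma_cr = pi^2 * E / lambda^2
= 9.8696 * 210000.0 / 138^2
= 9.8696 * 210000.0 / 19044
= 108.8331 MPa

108.8331 MPa


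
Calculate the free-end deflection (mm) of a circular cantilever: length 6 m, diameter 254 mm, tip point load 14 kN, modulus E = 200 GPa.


I = pi * d^4 / 64 = pi * 254^4 / 64 = 204317123.26 mm^4
L = 6000.0 mm, P = 14000.0 N, E = 200000.0 MPa
delta = P * L^3 / (3 * E * I)
= 14000.0 * 6000.0^3 / (3 * 200000.0 * 204317123.26)
= 24.6675 mm

24.6675 mm


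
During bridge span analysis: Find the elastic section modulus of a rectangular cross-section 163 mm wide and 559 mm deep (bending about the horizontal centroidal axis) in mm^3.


S = b * h^2 / 6
= 163 * 559^2 / 6
= 163 * 312481 / 6
= 8489067.17 mm^3

8489067.17 mm^3


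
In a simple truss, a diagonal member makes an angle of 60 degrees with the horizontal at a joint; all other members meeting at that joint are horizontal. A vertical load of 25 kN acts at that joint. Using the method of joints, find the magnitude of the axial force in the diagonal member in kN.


At the joint, only the diagonal has a vertical component, so vertical equilibrium gives:
F * sin(60) = 25
F = 25 / sin(60)
= 25 / 0.866025
= 28.87 kN

28.87 kN


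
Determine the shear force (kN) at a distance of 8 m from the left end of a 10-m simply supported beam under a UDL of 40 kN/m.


R_A = w * L / 2 = 40 * 10 / 2 = 200.0 kN
V(x) = R_A - w * x = 200.0 - 40 * 8
= -120.0 kN

-120.0 kN


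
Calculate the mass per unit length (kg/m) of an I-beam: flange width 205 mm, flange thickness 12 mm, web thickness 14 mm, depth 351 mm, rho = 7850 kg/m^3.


A_flanges = 2 * 205 * 12 = 4920 mm^2
A_web = (351 - 2 * 12) * 14 = 4578 mm^2
A_total = 4920 + 4578 = 9498 mm^2 = 0.009498 m^2
Weight = rho * A = 7850 * 0.009498 = 74.5593 kg/m

74.5593 kg/m


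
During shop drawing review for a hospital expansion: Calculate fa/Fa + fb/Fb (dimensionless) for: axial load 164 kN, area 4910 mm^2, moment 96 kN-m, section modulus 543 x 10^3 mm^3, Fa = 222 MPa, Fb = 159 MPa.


f_a = P / A = 164000.0 / 4910 = 33.4012 MPa
f_b = M / S = 96000000.0 / 543000.0 = 176.7956 MPa
Ratio = f_a / Fa + f_b / Fb
= 33.4012 / 222 + 176.7956 / 159
= 1.2624 (dimensionless)

1.2624 (dimensionless)


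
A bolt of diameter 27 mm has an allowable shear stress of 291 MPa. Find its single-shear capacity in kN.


A = pi * d^2 / 4 = pi * 27^2 / 4 = 572.5553 mm^2
V = f_v * A / 1000 = 291 * 572.5553 / 1000
= 166.6136 kN

166.6136 kN


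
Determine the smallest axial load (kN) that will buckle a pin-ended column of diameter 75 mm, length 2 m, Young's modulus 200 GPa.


I = pi * d^4 / 64 = 1553155.55 mm^4
L = 2000.0 mm
P_cr = pi^2 * E * I / L^2
= 9.8696 * 200000.0 * 1553155.55 / 2000.0^2
= 766451.54 N = 766.4515 kN

766.4515 kN


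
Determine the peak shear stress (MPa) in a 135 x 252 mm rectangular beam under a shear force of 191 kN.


A = b * h = 135 * 252 = 34020 mm^2
V = 191 kN = 191000.0 N
tau_max = 1.5 * V / A = 1.5 * 191000.0 / 34020
= 8.4215 MPa

8.4215 MPa


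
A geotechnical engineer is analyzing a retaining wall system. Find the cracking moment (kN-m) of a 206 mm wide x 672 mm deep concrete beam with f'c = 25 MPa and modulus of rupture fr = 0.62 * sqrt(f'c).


fr = 0.62 * sqrt(25) = 0.62 * 5.0 = 3.1 MPa
I = 206 * 672^3 / 12 = 5209473024.0 mm^4
y_t = 336.0 mm
M_cr = fr * I / y_t = 3.1 * 5209473024.0 / 336.0 N-mm
= 48.0636 kN-m

48.0636 kN-m


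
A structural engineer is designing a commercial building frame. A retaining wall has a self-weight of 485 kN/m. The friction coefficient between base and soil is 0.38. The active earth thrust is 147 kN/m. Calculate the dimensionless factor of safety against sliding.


Resisting force = mu * W = 0.38 * 485 = 184.3 kN/m
FOS = Resisting / Driving = 184.3 / 147
= 1.2537 (dimensionless)

1.2537 (dimensionless)


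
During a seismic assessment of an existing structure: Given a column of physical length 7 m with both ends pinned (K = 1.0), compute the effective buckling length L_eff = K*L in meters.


L_eff = K * L
= 1.0 * 7
= 7.0 m

7.0 m


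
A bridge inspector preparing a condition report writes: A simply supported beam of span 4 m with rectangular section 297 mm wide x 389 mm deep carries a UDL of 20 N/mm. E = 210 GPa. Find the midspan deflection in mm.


I = 297 * 389^3 / 12 = 1456880757.75 mm^4
L = 4000.0 mm, w = 20 N/mm, E = 210000.0 MPa
delta = 5 * w * L^4 / (384 * E * I)
= 5 * 20 * 4000.0^4 / (384 * 210000.0 * 1456880757.75)
= 0.2179 mm

0.2179 mm


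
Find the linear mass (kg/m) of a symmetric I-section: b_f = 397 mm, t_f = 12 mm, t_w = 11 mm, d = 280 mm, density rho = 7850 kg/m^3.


A_flanges = 2 * 397 * 12 = 9528 mm^2
A_web = (280 - 2 * 12) * 11 = 2816 mm^2
A_total = 9528 + 2816 = 12344 mm^2 = 0.012344 m^2
Weight = rho * A = 7850 * 0.012344 = 96.9004 kg/m

96.9004 kg/m


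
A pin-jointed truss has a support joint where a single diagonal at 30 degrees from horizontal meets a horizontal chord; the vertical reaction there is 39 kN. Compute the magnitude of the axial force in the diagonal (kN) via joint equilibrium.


At the joint, only the diagonal has a vertical component, so vertical equilibrium gives:
F * sin(30) = 39
F = 39 / sin(30)
= 39 / 0.5
= 78.0 kN

78.0 kN


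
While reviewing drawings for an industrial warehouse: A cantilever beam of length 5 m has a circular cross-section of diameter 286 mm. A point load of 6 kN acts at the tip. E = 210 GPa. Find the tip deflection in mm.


I = pi * d^4 / 64 = pi * 286^4 / 64 = 328423353.43 mm^4
L = 5000.0 mm, P = 6000.0 N, E = 210000.0 MPa
delta = P * L^3 / (3 * E * I)
= 6000.0 * 5000.0^3 / (3 * 210000.0 * 328423353.43)
= 3.6248 mm

3.6248 mm


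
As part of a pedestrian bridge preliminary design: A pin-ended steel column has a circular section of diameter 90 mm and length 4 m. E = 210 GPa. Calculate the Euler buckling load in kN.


I = pi * d^4 / 64 = 3220623.34 mm^4
L = 4000.0 mm
P_cr = pi^2 * E * I / L^2
= 9.8696 * 210000.0 * 3220623.34 / 4000.0^2
= 417194.9 N = 417.1949 kN

417.1949 kN


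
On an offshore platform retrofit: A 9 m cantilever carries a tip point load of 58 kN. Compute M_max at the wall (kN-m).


For a cantilever with a point load at the free end:
M_max = P * L = 58 * 9 = 522 kN-m

522 kN-m


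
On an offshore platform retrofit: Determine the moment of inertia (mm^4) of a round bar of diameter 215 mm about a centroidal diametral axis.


r = d / 2 = 215 / 2 = 107.5 mm
I = pi * r^4 / 4 = pi * 107.5^4 / 4
= 104887501.03 mm^4

104887501.03 mm^4


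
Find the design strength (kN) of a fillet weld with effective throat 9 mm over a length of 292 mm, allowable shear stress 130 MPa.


Strength = throat * length * allowable stress
= 9 * 292 * 130 N
= 341640 N
= 341.64 kN

341.64 kN


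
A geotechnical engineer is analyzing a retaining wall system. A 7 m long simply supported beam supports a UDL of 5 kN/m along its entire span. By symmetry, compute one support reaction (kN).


Total load = w * L = 5 * 7 = 35 kN
By symmetry, each reaction R = total / 2 = 35 / 2 = 17.5 kN

17.5 kN


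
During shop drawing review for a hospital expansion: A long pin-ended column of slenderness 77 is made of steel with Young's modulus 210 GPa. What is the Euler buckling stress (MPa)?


sigma_cr = pi^2 * E / lambda^2
= 9.8696 * 210000.0 / 77^2
= 9.8696 * 210000.0 / 5929
= 349.5728 MPa

349.5728 MPa


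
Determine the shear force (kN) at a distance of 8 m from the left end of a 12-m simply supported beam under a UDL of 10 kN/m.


R_A = w * L / 2 = 10 * 12 / 2 = 60.0 kN
V(x) = R_A - w * x = 60.0 - 10 * 8
= -20.0 kN

-20.0 kN


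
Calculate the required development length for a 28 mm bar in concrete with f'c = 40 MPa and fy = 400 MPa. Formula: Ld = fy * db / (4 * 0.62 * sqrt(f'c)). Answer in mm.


Ld = (fy * db) / (4 * 0.62 * sqrt(f'c))
= (400 * 28) / (4 * 0.62 * sqrt(40))
= 11200 / 15.6849
= 714.06 mm

714.06 mm


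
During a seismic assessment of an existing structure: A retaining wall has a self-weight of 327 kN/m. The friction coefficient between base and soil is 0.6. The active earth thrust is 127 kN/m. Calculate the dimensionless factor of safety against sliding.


Resisting force = mu * W = 0.6 * 327 = 196.2 kN/m
FOS = Resisting / Driving = 196.2 / 127
= 1.5449 (dimensionless)

1.5449 (dimensionless)


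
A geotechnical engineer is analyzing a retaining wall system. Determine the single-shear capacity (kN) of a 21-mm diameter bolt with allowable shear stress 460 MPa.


A = pi * d^2 / 4 = pi * 21^2 / 4 = 346.3606 mm^2
V = f_v * A / 1000 = 460 * 346.3606 / 1000
= 159.3259 kN

159.3259 kN


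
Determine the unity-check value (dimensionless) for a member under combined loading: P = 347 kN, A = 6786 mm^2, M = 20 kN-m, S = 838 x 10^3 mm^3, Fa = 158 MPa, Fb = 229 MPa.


f_a = P / A = 347000.0 / 6786 = 51.1347 MPa
f_b = M / S = 20000000.0 / 838000.0 = 23.8663 MPa
Ratio = f_a / Fa + f_b / Fb
= 51.1347 / 158 + 23.8663 / 229
= 0.4279 (dimensionless)

0.4279 (dimensionless)


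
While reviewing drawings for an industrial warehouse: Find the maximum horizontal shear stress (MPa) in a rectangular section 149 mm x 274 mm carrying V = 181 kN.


A = b * h = 149 * 274 = 40826 mm^2
V = 181 kN = 181000.0 N
tau_max = 1.5 * V / A = 1.5 * 181000.0 / 40826
= 6.6502 MPa

6.6502 MPa


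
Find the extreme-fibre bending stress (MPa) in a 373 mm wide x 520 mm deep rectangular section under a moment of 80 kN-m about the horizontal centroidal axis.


I = b * h^3 / 12 = 373 * 520^3 / 12 = 4370565333.33 mm^4
y = h / 2 = 520 / 2 = 260.0 mm
M = 80 kN-m = 80000000.0 N-mm
sigma = M * y / I = 80000000.0 * 260.0 / 4370565333.33
= 4.76 MPa

4.76 MPa


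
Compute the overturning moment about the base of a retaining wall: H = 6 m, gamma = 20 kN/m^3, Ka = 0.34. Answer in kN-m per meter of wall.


Pa = 0.5 * Ka * gamma * H^2
= 0.5 * 0.34 * 20 * 6^2
= 122.4 kN/m
Arm = H / 3 = 6 / 3 = 2.0 m
Mo = Pa * arm = Pa * H / 3 = 122.4 * 6 / 3 = 244.8 kN-m/m

244.8 kN-m/m


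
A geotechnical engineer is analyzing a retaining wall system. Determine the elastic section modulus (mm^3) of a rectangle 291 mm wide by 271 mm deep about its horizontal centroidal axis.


S = b * h^2 / 6
= 291 * 271^2 / 6
= 291 * 73441 / 6
= 3561888.5 mm^3

3561888.5 mm^3


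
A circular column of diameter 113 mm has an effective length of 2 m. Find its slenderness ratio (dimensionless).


Radius of gyration r = d / 4 = 113 / 4 = 28.25 mm
L_eff = 2000.0 mm
Slenderness ratio = L / r = 2000.0 / 28.25 = 70.8 (dimensionless)

70.8 (dimensionless)


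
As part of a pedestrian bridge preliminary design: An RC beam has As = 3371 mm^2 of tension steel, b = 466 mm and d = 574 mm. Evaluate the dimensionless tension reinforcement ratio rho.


rho = As / (b * d)
= 3371 / (466 * 574)
= 3371 / 267484
= 0.012603 (dimensionless)

0.012603 (dimensionless)


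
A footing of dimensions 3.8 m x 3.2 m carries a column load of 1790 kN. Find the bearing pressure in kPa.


A = 3.8 * 3.2 = 12.16 m^2
q = P / A = 1790 / 12.16
= 147.2039 kPa

147.2039 kPa


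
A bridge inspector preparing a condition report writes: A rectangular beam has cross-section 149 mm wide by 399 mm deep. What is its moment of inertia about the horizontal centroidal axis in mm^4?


I = b * h^3 / 12
= 149 * 399^3 / 12
= 149 * 63521199 / 12
= 788721554.25 mm^4

788721554.25 mm^4


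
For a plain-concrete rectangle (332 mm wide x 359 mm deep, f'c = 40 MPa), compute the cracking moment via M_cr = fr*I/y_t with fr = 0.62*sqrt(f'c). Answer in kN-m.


fr = 0.62 * sqrt(40) = 0.62 * 6.3246 = 3.9212 MPa
I = 332 * 359^3 / 12 = 1280089052.33 mm^4
y_t = 179.5 mm
M_cr = fr * I / y_t = 3.9212 * 1280089052.33 / 179.5 N-mm
= 27.9639 kN-m

27.9639 kN-m


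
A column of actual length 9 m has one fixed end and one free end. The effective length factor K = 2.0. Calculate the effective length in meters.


L_eff = K * L
= 2.0 * 9
= 18.0 m

18.0 m


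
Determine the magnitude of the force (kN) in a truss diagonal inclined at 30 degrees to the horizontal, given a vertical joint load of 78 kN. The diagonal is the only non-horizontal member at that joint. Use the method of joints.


At the joint, only the diagonal has a vertical component, so vertical equilibrium gives:
F * sin(30) = 78
F = 78 / sin(30)
= 78 / 0.5
= 156.0 kN

156.0 kN


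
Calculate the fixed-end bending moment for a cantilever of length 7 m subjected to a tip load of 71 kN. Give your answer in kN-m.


For a cantilever with a point load at the free end:
M_max = P * L = 71 * 7 = 497 kN-m

497 kN-m


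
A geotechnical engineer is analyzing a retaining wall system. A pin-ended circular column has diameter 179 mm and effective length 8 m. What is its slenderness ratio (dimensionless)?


Radius of gyration r = d / 4 = 179 / 4 = 44.75 mm
L_eff = 8000.0 mm
Slenderness ratio = L / r = 8000.0 / 44.75 = 178.77 (dimensionless)

178.77 (dimensionless)


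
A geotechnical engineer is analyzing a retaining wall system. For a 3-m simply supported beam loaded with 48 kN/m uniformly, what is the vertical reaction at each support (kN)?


Total load = w * L = 48 * 3 = 144 kN
By symmetry, each reaction R = total / 2 = 144 / 2 = 72.0 kN

72.0 kN


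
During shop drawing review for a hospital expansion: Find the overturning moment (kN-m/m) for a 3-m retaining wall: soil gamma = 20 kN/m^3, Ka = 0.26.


Pa = 0.5 * Ka * gamma * H^2
= 0.5 * 0.26 * 20 * 3^2
= 23.4 kN/m
Arm = H / 3 = 3 / 3 = 1.0 m
Mo = Pa * arm = Pa * H / 3 = 23.4 * 3 / 3 = 23.4 kN-m/m

23.4 kN-m/m


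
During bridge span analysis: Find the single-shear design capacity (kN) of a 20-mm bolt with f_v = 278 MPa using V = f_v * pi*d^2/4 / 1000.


A = pi * d^2 / 4 = pi * 20^2 / 4 = 314.1593 mm^2
V = f_v * A / 1000 = 278 * 314.1593 / 1000
= 87.3363 kN

87.3363 kN


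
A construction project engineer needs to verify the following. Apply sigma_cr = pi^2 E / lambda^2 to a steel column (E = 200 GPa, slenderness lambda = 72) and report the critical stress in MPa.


sigma_cr = pi^2 * E / lambda^2
= 9.8696 * 200000.0 / 72^2
= 9.8696 * 200000.0 / 5184
= 380.7718 MPa

380.7718 MPa


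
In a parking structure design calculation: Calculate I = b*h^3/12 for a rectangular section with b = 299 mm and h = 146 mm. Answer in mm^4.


I = b * h^3 / 12
= 299 * 146^3 / 12
= 299 * 3112136 / 12
= 77544055.33 mm^4

77544055.33 mm^4


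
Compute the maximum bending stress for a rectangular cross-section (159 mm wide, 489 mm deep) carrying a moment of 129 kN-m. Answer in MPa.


I = b * h^3 / 12 = 159 * 489^3 / 12 = 1549324739.25 mm^4
y = h / 2 = 489 / 2 = 244.5 mm
M = 129 kN-m = 129000000.0 N-mm
sigma = M * y / I = 129000000.0 * 244.5 / 1549324739.25
= 20.36 MPa

20.36 MPa


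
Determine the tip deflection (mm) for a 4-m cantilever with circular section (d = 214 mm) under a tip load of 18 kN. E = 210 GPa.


I = pi * d^4 / 64 = pi * 214^4 / 64 = 102949677.88 mm^4
L = 4000.0 mm, P = 18000.0 N, E = 210000.0 MPa
delta = P * L^3 / (3 * E * I)
= 18000.0 * 4000.0^3 / (3 * 210000.0 * 102949677.88)
= 17.7618 mm

17.7618 mm


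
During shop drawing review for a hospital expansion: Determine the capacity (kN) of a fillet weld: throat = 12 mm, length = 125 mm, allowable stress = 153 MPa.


Strength = throat * length * allowable stress
= 12 * 125 * 153 N
= 229500 N
= 229.5 kN

229.5 kN


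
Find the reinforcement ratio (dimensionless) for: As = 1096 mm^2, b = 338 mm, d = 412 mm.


rho = As / (b * d)
= 1096 / (338 * 412)
= 1096 / 139256
= 0.00787 (dimensionless)

0.00787 (dimensionless)


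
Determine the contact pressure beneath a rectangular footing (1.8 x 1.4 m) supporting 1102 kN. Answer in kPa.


A = 1.8 * 1.4 = 2.52 m^2
q = P / A = 1102 / 2.52
= 437.3016 kPa

437.3016 kPa


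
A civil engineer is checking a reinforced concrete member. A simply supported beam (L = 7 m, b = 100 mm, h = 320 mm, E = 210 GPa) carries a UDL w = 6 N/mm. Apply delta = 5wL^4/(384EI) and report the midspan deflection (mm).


I = 100 * 320^3 / 12 = 273066666.67 mm^4
L = 7000.0 mm, w = 6 N/mm, E = 210000.0 MPa
delta = 5 * w * L^4 / (384 * E * I)
= 5 * 6 * 7000.0^4 / (384 * 210000.0 * 273066666.67)
= 3.2711 mm

3.2711 mm


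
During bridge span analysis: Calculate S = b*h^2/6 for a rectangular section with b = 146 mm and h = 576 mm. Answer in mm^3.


S = b * h^2 / 6
= 146 * 576^2 / 6
= 146 * 331776 / 6
= 8073216.0 mm^3

8073216.0 mm^3


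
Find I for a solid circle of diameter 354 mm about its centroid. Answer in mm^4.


r = d / 2 = 354 / 2 = 177.0 mm
I = pi * r^4 / 4 = pi * 177.0^4 / 4
= 770873199.04 mm^4

770873199.04 mm^4


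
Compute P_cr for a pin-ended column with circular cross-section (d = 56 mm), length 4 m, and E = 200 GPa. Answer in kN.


I = pi * d^4 / 64 = 482749.69 mm^4
L = 4000.0 mm
P_cr = pi^2 * E * I / L^2
= 9.8696 * 200000.0 * 482749.69 / 4000.0^2
= 59556.86 N = 59.5569 kN

59.5569 kN


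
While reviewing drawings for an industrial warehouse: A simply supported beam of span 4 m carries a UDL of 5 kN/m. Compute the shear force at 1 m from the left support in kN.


R_A = w * L / 2 = 5 * 4 / 2 = 10.0 kN
V(x) = R_A - w * x = 10.0 - 5 * 1
= 5.0 kN

5.0 kN


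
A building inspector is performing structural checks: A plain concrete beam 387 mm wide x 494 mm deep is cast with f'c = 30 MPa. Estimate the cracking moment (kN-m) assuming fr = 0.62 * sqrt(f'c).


fr = 0.62 * sqrt(30) = 0.62 * 5.4772 = 3.3959 MPa
I = 387 * 494^3 / 12 = 3887859534.0 mm^4
y_t = 247.0 mm
M_cr = fr * I / y_t = 3.3959 * 3887859534.0 / 247.0 N-mm
= 53.4522 kN-m

53.4522 kN-m


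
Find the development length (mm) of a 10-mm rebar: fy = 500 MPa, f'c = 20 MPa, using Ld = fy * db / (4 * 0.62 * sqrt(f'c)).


Ld = (fy * db) / (4 * 0.62 * sqrt(f'c))
= (500 * 10) / (4 * 0.62 * sqrt(20))
= 5000 / 11.0909
= 450.82 mm

450.82 mm


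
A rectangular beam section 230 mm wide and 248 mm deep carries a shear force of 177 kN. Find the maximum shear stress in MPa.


A = b * h = 230 * 248 = 57040 mm^2
V = 177 kN = 177000.0 N
tau_max = 1.5 * V / A = 1.5 * 177000.0 / 57040
= 4.6546 MPa

4.6546 MPa


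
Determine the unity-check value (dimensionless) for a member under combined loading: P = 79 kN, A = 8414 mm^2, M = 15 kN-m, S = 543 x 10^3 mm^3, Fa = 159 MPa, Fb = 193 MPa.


f_a = P / A = 79000.0 / 8414 = 9.3891 MPa
f_b = M / S = 15000000.0 / 543000.0 = 27.6243 MPa
Ratio = f_a / Fa + f_b / Fb
= 9.3891 / 159 + 27.6243 / 193
= 0.2022 (dimensionless)

0.2022 (dimensionless)


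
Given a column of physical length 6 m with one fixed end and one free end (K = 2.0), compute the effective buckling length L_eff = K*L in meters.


L_eff = K * L
= 2.0 * 6
= 12.0 m

12.0 m


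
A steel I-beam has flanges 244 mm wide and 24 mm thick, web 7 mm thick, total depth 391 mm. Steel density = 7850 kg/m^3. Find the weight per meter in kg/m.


A_flanges = 2 * 244 * 24 = 11712 mm^2
A_web = (391 - 2 * 24) * 7 = 2401 mm^2
A_total = 11712 + 2401 = 14113 mm^2 = 0.014113 m^2
Weight = rho * A = 7850 * 0.014113 = 110.787 kg/m

110.787 kg/m


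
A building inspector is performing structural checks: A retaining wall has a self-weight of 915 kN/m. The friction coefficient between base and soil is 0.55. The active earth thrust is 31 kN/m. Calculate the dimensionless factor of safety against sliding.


Resisting force = mu * W = 0.55 * 915 = 503.25 kN/m
FOS = Resisting / Driving = 503.25 / 31
= 16.2339 (dimensionless)

16.2339 (dimensionless)


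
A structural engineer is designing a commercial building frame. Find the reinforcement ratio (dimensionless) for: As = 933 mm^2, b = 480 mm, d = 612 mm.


rho = As / (b * d)
= 933 / (480 * 612)
= 933 / 293760
= 0.003176 (dimensionless)

0.003176 (dimensionless)


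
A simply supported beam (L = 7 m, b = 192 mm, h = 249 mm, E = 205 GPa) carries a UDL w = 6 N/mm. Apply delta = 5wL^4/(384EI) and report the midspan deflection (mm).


I = 192 * 249^3 / 12 = 247011984.0 mm^4
L = 7000.0 mm, w = 6 N/mm, E = 205000.0 MPa
delta = 5 * w * L^4 / (384 * E * I)
= 5 * 6 * 7000.0^4 / (384 * 205000.0 * 247011984.0)
= 3.7043 mm

3.7043 mm


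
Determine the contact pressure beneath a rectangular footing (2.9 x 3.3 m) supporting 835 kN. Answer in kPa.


A = 2.9 * 3.3 = 9.57 m^2
q = P / A = 835 / 9.57
= 87.2518 kPa

87.2518 kPa


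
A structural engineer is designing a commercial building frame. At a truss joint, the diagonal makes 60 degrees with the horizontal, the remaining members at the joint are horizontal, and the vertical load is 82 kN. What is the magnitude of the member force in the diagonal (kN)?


At the joint, only the diagonal has a vertical component, so vertical equilibrium gives:
F * sin(60) = 82
F = 82 / sin(60)
= 82 / 0.866025
= 94.69 kN

94.69 kN


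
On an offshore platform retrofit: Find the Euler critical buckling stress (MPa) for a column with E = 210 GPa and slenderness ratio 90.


sigma_cr = pi^2 * E / lambda^2
= 9.8696 * 210000.0 / 90^2
= 9.8696 * 210000.0 / 8100
= 255.8786 MPa

255.8786 MPa


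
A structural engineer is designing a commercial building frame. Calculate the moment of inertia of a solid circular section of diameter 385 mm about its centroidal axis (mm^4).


r = d / 2 = 385 / 2 = 192.5 mm
I = pi * r^4 / 4 = pi * 192.5^4 / 4
= 1078481790.6 mm^4

1078481790.6 mm^4


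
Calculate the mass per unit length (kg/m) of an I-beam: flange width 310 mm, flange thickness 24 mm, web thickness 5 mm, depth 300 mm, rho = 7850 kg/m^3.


A_flanges = 2 * 310 * 24 = 14880 mm^2
A_web = (300 - 2 * 24) * 5 = 1260 mm^2
A_total = 14880 + 1260 = 16140 mm^2 = 0.016140 m^2
Weight = rho * A = 7850 * 0.016140 = 126.699 kg/m

126.699 kg/m


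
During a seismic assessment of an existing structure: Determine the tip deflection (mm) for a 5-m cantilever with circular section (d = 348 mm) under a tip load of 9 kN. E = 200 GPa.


I = pi * d^4 / 64 = pi * 348^4 / 64 = 719924369.13 mm^4
L = 5000.0 mm, P = 9000.0 N, E = 200000.0 MPa
delta = P * L^3 / (3 * E * I)
= 9000.0 * 5000.0^3 / (3 * 200000.0 * 719924369.13)
= 2.6044 mm

2.6044 mm


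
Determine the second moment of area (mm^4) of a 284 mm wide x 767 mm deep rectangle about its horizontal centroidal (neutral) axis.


I = b * h^3 / 12
= 284 * 767^3 / 12
= 284 * 451217663 / 12
= 10678818024.33 mm^4

10678818024.33 mm^4


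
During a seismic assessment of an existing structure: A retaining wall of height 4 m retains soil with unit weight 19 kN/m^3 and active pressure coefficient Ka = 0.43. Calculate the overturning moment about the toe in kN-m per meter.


Pa = 0.5 * Ka * gamma * H^2
= 0.5 * 0.43 * 19 * 4^2
= 65.36 kN/m
Arm = H / 3 = 4 / 3 = 1.3333 m
Mo = Pa * arm = Pa * H / 3 = 65.36 * 4 / 3 = 87.1467 kN-m/m

87.1467 kN-m/m


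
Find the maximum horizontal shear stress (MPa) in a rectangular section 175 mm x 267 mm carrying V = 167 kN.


A = b * h = 175 * 267 = 46725 mm^2
V = 167 kN = 167000.0 N
tau_max = 1.5 * V / A = 1.5 * 167000.0 / 46725
= 5.3612 MPa

5.3612 MPa


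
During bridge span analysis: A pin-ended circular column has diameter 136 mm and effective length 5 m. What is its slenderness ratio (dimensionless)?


Radius of gyration r = d / 4 = 136 / 4 = 34.0 mm
L_eff = 5000.0 mm
Slenderness ratio = L / r = 5000.0 / 34.0 = 147.06 (dimensionless)

147.06 (dimensionless)


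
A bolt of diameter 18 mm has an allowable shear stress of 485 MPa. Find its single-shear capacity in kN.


A = pi * d^2 / 4 = pi * 18^2 / 4 = 254.469 mm^2
V = f_v * A / 1000 = 485 * 254.469 / 1000
= 123.4175 kN

123.4175 kN


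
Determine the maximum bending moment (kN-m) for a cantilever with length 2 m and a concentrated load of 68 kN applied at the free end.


For a cantilever with a point load at the free end:
M_max = P * L = 68 * 2 = 136 kN-m

136 kN-m


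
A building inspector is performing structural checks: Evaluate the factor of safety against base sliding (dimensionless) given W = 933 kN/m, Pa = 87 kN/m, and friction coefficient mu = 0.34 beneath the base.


Resisting force = mu * W = 0.34 * 933 = 317.22 kN/m
FOS = Resisting / Driving = 317.22 / 87
= 3.6462 (dimensionless)

3.6462 (dimensionless)


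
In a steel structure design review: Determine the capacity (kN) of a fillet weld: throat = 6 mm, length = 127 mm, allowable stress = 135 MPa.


Strength = throat * length * allowable stress
= 6 * 127 * 135 N
= 102870 N
= 102.87 kN

102.87 kN


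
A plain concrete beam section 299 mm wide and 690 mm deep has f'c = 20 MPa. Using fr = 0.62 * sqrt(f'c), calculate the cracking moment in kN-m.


fr = 0.62 * sqrt(20) = 0.62 * 4.4721 = 2.7727 MPa
I = 299 * 690^3 / 12 = 8185349250.0 mm^4
y_t = 345.0 mm
M_cr = fr * I / y_t = 2.7727 * 8185349250.0 / 345.0 N-mm
= 65.7847 kN-m

65.7847 kN-m


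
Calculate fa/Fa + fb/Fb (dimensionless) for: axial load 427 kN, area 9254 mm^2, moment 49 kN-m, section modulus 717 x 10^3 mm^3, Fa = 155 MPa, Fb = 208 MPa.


f_a = P / A = 427000.0 / 9254 = 46.1422 MPa
f_b = M / S = 49000000.0 / 717000.0 = 68.3403 MPa
Ratio = f_a / Fa + f_b / Fb
= 46.1422 / 155 + 68.3403 / 208
= 0.6263 (dimensionless)

0.6263 (dimensionless)


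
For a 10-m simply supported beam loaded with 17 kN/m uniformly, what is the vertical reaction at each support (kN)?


Total load = w * L = 17 * 10 = 170 kN
By symmetry, each reaction R = total / 2 = 170 / 2 = 85.0 kN

85.0 kN


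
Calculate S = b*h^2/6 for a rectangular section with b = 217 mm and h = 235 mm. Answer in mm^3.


S = b * h^2 / 6
= 217 * 235^2 / 6
= 217 * 55225 / 6
= 1997304.17 mm^3

1997304.17 mm^3


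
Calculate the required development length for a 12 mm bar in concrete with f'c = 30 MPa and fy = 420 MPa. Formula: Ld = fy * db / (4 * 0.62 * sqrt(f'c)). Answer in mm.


Ld = (fy * db) / (4 * 0.62 * sqrt(f'c))
= (420 * 12) / (4 * 0.62 * sqrt(30))
= 5040 / 13.5835
= 371.04 mm

371.04 mm


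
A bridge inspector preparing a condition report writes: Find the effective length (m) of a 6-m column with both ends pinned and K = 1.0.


L_eff = K * L
= 1.0 * 6
= 6.0 m

6.0 m


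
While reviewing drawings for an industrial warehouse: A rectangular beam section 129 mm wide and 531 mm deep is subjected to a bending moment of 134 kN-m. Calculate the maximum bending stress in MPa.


I = b * h^3 / 12 = 129 * 531^3 / 12 = 1609503878.25 mm^4
y = h / 2 = 531 / 2 = 265.5 mm
M = 134 kN-m = 134000000.0 N-mm
sigma = M * y / I = 134000000.0 * 265.5 / 1609503878.25
= 22.1 MPa

22.1 MPa


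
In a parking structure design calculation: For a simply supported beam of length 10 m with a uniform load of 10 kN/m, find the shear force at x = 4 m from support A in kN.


R_A = w * L / 2 = 10 * 10 / 2 = 50.0 kN
V(x) = R_A - w * x = 50.0 - 10 * 4
= 10.0 kN

10.0 kN


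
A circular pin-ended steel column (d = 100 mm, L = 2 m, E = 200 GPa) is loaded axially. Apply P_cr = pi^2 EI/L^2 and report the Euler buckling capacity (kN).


I = pi * d^4 / 64 = 4908738.52 mm^4
L = 2000.0 mm
P_cr = pi^2 * E * I / L^2
= 9.8696 * 200000.0 * 4908738.52 / 2000.0^2
= 2422365.37 N = 2422.3654 kN

2422.3654 kN


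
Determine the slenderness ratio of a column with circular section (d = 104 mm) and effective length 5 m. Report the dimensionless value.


Radius of gyration r = d / 4 = 104 / 4 = 26.0 mm
L_eff = 5000.0 mm
Slenderness ratio = L / r = 5000.0 / 26.0 = 192.31 (dimensionless)

192.31 (dimensionless)


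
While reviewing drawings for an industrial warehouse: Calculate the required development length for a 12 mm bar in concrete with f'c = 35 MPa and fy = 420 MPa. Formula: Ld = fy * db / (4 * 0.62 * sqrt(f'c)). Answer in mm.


Ld = (fy * db) / (4 * 0.62 * sqrt(f'c))
= (420 * 12) / (4 * 0.62 * sqrt(35))
= 5040 / 14.6719
= 343.51 mm

343.51 mm


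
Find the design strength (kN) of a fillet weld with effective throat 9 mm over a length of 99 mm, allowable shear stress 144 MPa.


Strength = throat * length * allowable stress
= 9 * 99 * 144 N
= 128304 N
= 128.3 kN

128.3 kN


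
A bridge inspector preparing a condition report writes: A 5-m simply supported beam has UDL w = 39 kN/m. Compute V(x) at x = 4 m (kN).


R_A = w * L / 2 = 39 * 5 / 2 = 97.5 kN
V(x) = R_A - w * x = 97.5 - 39 * 4
= -58.5 kN

-58.5 kN


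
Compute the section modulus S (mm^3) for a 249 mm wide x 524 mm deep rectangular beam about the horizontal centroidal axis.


S = b * h^2 / 6
= 249 * 524^2 / 6
= 249 * 274576 / 6
= 11394904.0 mm^3

11394904.0 mm^3


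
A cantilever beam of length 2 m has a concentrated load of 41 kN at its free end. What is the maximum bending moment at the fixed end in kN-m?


For a cantilever with a point load at the free end:
M_max = P * L = 41 * 2 = 82 kN-m

82 kN-m


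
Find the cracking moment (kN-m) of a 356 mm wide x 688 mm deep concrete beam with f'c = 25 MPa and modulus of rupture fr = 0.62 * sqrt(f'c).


fr = 0.62 * sqrt(25) = 0.62 * 5.0 = 3.1 MPa
I = 356 * 688^3 / 12 = 9661266602.67 mm^4
y_t = 344.0 mm
M_cr = fr * I / y_t = 3.1 * 9661266602.67 / 344.0 N-mm
= 87.0637 kN-m

87.0637 kN-m


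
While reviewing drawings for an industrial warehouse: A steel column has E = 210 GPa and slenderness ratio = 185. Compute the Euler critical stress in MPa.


sigma_cr = pi^2 * E / lambda^2
= 9.8696 * 210000.0 / 185^2
= 9.8696 * 210000.0 / 34225
= 60.5586 MPa

60.5586 MPa


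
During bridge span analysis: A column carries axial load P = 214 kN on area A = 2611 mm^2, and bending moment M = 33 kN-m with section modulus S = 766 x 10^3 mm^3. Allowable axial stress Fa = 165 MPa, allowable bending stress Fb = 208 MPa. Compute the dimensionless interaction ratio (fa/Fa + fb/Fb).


f_a = P / A = 214000.0 / 2611 = 81.9609 MPa
f_b = M / S = 33000000.0 / 766000.0 = 43.0809 MPa
Ratio = f_a / Fa + f_b / Fb
= 81.9609 / 165 + 43.0809 / 208
= 0.7039 (dimensionless)

0.7039 (dimensionless)
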